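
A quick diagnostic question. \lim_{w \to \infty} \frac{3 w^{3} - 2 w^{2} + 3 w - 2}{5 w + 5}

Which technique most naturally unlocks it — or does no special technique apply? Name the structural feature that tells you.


Best approach: dominant-term comparison — divide through by the highest power of w; every lower-order term dies and the dominant terms decide the limit. l'Hôpital's at-infinity variant applies to the expression viewed as a single quotient; the leading-term comparison is the direct route.


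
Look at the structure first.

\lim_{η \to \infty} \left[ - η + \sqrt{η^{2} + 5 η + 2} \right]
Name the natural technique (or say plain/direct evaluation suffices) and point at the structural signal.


Method: conjugate multiplication — divergence minus divergence hides a finite answer — expose it by pairing \sqrt{η^{2} + 5 η + 2} - η with its conjugate.


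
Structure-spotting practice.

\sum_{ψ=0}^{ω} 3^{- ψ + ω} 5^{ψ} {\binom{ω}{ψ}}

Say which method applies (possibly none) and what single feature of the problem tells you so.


Method: the binomial theorem — terms weighting {\binom{ω}{ψ}} against matched powers of 5 and 3 reassemble into (5 + 3)^ω by the binomial theorem.


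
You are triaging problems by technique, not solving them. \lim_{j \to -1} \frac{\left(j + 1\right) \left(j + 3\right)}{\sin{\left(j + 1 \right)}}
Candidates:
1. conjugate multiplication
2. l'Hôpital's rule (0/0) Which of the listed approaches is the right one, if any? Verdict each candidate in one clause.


Verdict: l'Hôpital's rule (0/0) — numerator and denominator both vanish at -1 — a genuine 0/0 form, which is exactly when l'Hôpital applies. The standard small-argument limits would also carry it; the rule is the systematic route.
- conjugate multiplication: no difference of divergent radicals appears, so rationalizing has nothing to cancel.
- l'Hôpital's rule (0/0): applicable, and directly so.


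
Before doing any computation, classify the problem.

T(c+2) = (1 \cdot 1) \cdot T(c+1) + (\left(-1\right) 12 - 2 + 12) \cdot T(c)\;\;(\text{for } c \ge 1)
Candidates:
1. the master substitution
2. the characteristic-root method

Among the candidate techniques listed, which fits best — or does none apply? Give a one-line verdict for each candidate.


Best approach: the characteristic-root method — every coefficient is a fixed number and the forcing is zero — substitute r^c and read off the root equation.
- the master substitution: there is no divide-the-index recursive argument.
- the characteristic-root method: a fit — the right tool for this form.


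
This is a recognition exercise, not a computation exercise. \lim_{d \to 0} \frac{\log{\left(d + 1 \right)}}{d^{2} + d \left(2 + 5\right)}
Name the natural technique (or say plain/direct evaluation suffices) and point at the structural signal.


Verdict: l'Hôpital's rule (0/0) — the 0/0 form at 0 is the signature situation for l'Hôpital's rule. Expanding numerator and denominator to first order gives the same value — the rule automates exactly that.


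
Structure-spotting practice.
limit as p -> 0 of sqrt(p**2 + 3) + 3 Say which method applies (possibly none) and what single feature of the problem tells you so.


Diagnosis: no special technique — the function is continuous at 0; evaluation is itself the limit, no machinery required.


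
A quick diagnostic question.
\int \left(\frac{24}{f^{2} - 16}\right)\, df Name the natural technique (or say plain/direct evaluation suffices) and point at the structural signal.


Verdict: partial fractions — the factorization of f^{2} - 16 is the whole battle; after it, each term is a table integral.


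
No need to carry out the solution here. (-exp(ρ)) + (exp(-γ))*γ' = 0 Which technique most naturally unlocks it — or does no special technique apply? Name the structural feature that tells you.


Verdict: separation of variables — all dependence on the two variables factors apart, the defining separable shape. An exactness check succeeds on this form as well — separation and the potential function arrive at the same answer, separation more directly.


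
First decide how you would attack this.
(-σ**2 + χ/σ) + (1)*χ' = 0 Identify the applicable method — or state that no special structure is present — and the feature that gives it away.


Verdict: a linear integrating factor — linear in the unknown with genuine forcing: multiply through by the exponential of the integrated coefficient and the left side closes into one derivative.


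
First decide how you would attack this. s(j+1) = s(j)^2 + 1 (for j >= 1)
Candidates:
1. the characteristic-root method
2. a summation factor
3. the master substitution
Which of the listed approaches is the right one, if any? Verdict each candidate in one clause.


Method: no special technique — this one you iterate or analyze qualitatively: the nonlinearity defeats linear solution methods.
- the characteristic-root method — nonlinearity rules out exponential-mode superposition from the start.
- a summation factor: the recursion is nonlinear — outside the first-order linear family a summation factor addresses.
- the master substitution: the recursive argument is a shift of the index, not a fixed fraction of it.


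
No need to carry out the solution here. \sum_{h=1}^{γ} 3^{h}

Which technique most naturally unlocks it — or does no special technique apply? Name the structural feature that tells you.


Diagnosis: the geometric series formula — the ratio of consecutive terms is the constant 3, independent of the index — a geometric sum.


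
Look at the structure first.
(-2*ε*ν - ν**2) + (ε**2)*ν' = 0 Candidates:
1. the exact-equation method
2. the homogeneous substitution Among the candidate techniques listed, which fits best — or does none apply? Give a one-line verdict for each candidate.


Technique: the homogeneous substitution — the slope is degree-zero homogeneous: the ratio substitution v = ν/ε collapses it. A Bernoulli rewrite works here as the equation stands — the homogeneous substitution is the more immediate reading.
- the exact-equation method — exactness fails on the nose — the mixed partials do not match.
- the homogeneous substitution: a fit — the right tool for this form.


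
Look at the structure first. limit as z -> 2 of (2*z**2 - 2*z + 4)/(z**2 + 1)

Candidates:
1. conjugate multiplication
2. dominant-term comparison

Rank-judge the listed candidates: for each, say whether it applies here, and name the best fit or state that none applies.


Verdict: no special technique — the expression is continuous at 2 — substitute and evaluate; no indeterminate form appears.
- conjugate multiplication: no difference of divergent radicals appears, so rationalizing has nothing to cancel.
- dominant-term comparison: no ranking of term growth rates resolves the limit here.


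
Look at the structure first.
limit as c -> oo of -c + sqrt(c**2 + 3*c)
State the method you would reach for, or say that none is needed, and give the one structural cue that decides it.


Method: conjugate multiplication — divergence minus divergence hides a finite answer — expose it by pairing sqrt(c**2 + 3*c) - c with its conjugate.


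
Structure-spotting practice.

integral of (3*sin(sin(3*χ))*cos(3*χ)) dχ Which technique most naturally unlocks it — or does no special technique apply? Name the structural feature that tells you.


Verdict: u-substitution — collected, the integrand has one factor that is, up to a constant, the derivative of an inner expression the rest depends on — substitute for that inner expression.


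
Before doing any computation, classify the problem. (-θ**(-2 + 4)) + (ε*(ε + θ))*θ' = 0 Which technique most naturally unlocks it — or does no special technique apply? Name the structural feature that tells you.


Method: the homogeneous substitution — the slope is degree-zero homogeneous: the ratio substitution v = θ/ε collapses it. A Bernoulli-style rewrite — possibly after exchanging which variable is treated as dependent — would work as well; the homogeneous substitution is the more immediate reading here.


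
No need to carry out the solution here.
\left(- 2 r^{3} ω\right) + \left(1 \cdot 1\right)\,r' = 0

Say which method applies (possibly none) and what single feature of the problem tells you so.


Diagnosis: separation of variables — all dependence on the two variables factors apart, the defining separable shape.


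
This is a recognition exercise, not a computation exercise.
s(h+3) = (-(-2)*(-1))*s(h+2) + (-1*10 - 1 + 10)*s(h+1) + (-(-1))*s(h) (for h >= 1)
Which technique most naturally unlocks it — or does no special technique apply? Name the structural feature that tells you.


Method: the characteristic-root method — linear, homogeneous, constant coefficients: solutions of the form r^h exist — find the roots of the characteristic polynomial.


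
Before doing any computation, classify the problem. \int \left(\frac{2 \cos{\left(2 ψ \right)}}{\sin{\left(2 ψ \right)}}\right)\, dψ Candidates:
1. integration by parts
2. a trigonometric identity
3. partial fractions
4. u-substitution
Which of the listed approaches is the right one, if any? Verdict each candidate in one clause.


Best approach: u-substitution — a chain-rule shadow: 2 \cos{\left(2 ψ \right)} alongside a function of \sin{\left(2 ψ \right)} means u = \sin{\left(2 ψ \right)} unwinds the composition in one step.
- integration by parts: no split into a nonconstant polynomial times one of the standard kernels — exp, sine, or cosine of a linear argument, or a logarithm — applies here.
- a trigonometric identity — there is no trigonometric structure whose rewriting would simplify the integrand.
- partial fractions: there is no rational-function structure to decompose.
- u-substitution — yes, a natural case for it.


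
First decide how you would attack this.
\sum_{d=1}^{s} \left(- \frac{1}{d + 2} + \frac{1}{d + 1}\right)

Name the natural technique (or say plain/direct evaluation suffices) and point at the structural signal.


Diagnosis: telescoping — consecutive terms evaluate one function at adjacent indices (\frac{1}{d + 1} is its current value): one term's tail is the next term's head, so the chain collapses.


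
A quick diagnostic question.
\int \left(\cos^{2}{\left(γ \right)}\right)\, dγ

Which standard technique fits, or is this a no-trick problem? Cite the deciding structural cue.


Best approach: a trigonometric identity — \cos^{2}{\left(γ \right)} calls for power reduction: rewrite via double angles before any antiderivative is attempted.


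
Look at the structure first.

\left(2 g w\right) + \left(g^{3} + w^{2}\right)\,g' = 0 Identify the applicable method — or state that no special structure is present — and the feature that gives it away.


Best approach: the exact-equation method — d/dg of 2 g w equals d/dw of g^{3} + w^{2}: the form is a total differential of one potential — integrate it exactly.


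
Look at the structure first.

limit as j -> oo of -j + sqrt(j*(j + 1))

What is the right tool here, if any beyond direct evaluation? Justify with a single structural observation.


Method: conjugate multiplication — an infinity-minus-infinity difference with a surviving radical — multiply by the conjugate to cancel the divergence.


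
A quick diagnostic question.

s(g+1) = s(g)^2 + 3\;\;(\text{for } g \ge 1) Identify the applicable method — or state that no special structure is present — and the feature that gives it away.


Diagnosis: no special technique — no ansatz, no master substitution, no summation factor survives the nonlinearity here.


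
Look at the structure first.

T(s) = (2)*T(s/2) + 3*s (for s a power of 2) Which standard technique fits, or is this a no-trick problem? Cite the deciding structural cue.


Technique: the master substitution — treat m = log base 2 of s as the new clock: one recursion step advances m by one while s scales by 2.


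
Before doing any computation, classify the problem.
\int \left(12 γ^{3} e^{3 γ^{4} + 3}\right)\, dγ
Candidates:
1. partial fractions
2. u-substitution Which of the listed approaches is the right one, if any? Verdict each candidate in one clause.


Diagnosis: u-substitution — collected, the integrand has one factor that is, up to a constant, the derivative of an inner expression the rest depends on — substitute for that inner expression.
- partial fractions: there is no rational-function structure to decompose.
- u-substitution: a fit — the right tool for this form.


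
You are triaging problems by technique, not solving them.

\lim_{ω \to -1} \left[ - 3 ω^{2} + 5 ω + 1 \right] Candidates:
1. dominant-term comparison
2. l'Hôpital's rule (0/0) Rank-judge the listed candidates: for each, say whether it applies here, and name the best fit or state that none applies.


Technique: no special technique — no zero denominators, no indeterminate clash at -1 — substitute and read off the value.
- dominant-term comparison: this is not a rational comparison of growth rates at infinity.
- l'Hôpital's rule (0/0) — substituting the point gives a finite value outright — there is no indeterminate clash to repair.


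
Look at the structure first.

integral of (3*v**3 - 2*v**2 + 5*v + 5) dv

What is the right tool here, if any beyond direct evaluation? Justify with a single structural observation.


Best approach: no special technique — scan for structure and find none: constant multiples of powers of v, integrate directly.


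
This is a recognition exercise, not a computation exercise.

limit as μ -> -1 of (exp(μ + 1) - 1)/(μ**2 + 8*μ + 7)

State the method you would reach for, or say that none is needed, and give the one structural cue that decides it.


Verdict: l'Hôpital's rule (0/0) — plug in -1: top and bottom both hit zero, so differentiate each and retry. A local series expansion at the point resolves it as well; the rule is the packaged version of that step.


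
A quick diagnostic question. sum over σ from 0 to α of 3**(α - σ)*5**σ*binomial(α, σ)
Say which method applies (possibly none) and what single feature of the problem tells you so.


Best approach: the binomial theorem — binomial coefficients against complementary powers of 5 and 3: recognize the binomial expansion and resum.


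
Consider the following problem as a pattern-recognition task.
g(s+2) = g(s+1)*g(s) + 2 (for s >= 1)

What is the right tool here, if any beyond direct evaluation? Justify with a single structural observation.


Diagnosis: no special technique — once the recursion is nonlinear, characteristic roots, master substitutions, and summation factors are all off the table.


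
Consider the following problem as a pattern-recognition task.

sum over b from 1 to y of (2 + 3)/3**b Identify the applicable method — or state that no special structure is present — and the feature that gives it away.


Best approach: the geometric series formula — consecutive terms stand in a fixed index-free ratio — the geometric sum formula closes it.


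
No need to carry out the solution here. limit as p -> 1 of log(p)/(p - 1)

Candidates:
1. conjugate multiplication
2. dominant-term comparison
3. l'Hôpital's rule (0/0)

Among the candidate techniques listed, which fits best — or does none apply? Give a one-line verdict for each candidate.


Method: l'Hôpital's rule (0/0) — numerator and denominator both vanish at 1 — a genuine 0/0 form, which is exactly when l'Hôpital applies. Expanding numerator and denominator to first order gives the same value — the rule automates exactly that.
- conjugate multiplication — there are no radicals in tension whose conjugate would simplify matters.
- dominant-term comparison: no dominant power emerges to decide the limit by degree comparison.
- l'Hôpital's rule (0/0): yes, a natural case for it.


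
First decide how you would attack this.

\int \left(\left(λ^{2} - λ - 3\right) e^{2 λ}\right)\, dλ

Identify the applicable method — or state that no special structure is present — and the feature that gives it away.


Technique: integration by parts — differentiate λ^{2} - λ - 3, integrate e^{2 λ}: each pass lowers the polynomial degree, so parts terminates.


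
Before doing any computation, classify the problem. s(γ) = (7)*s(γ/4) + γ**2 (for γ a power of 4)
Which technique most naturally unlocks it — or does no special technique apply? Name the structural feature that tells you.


Verdict: the master substitution — the argument shrinks by the factor 4, so measure the index on a logarithmic scale and the recursion becomes a shift.


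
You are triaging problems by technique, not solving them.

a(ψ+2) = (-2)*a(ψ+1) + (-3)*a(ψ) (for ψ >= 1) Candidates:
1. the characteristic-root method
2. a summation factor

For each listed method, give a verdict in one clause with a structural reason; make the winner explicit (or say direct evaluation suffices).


Diagnosis: the characteristic-root method — linear, homogeneous, constant coefficients: solutions of the form r^ψ exist — find the roots of the characteristic polynomial.
- the characteristic-root method — yes — fits the structure here.
- a summation factor — a summation factor telescopes one-step recursions; this one carries higher-order memory.


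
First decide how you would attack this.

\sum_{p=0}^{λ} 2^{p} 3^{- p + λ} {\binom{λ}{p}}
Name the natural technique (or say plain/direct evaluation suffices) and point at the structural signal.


Diagnosis: the binomial theorem — terms weighting {\binom{λ}{p}} against matched powers of 2 and 3 reassemble into (2 + 3)^λ by the binomial theorem.


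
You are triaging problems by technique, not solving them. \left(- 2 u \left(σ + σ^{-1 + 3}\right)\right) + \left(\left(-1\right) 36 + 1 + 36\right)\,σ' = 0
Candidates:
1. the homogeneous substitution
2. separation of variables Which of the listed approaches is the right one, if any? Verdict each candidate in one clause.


Diagnosis: separation of variables — separating collects all σ-dependence with the derivative and leaves all u-dependence opposite: variables separate.
- the homogeneous substitution — solved for the derivative, the right side changes under joint scaling of the two variables.
- separation of variables: applicable, and directly so.


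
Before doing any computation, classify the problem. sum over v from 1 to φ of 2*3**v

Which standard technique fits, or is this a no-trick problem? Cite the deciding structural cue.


Best approach: the geometric series formula — consecutive terms stand in a fixed index-free ratio — the geometric sum formula closes it.


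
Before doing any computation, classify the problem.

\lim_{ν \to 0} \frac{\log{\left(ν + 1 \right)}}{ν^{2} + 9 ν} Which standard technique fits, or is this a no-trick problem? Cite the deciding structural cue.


Technique: l'Hôpital's rule (0/0) — substituting 0 gives 0 over 0; differentiate top and bottom once and re-evaluate. A first-order expansion at the point is an equally standard path; the rule packages it.


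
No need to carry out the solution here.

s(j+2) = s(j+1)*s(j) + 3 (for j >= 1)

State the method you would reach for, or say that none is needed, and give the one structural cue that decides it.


Verdict: no special technique — this one you iterate or analyze qualitatively: the nonlinearity defeats linear solution methods.


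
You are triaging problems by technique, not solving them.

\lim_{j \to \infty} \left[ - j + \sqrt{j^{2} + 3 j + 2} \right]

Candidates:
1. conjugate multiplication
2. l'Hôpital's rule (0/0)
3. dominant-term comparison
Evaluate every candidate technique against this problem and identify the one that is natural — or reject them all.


Verdict: conjugate multiplication — the difference \sqrt{j^{2} + 3 j + 2} - j is an ∞ − ∞ stalemate; its conjugate partner breaks the tie.
- conjugate multiplication: a fit — the right tool for this form.
- l'Hôpital's rule (0/0): substitution produces ∞ − ∞ rather than a vanishing quotient; the rule needs a 0/0 ratio to act on.
- dominant-term comparison — no dominant power emerges to decide the limit by degree comparison.


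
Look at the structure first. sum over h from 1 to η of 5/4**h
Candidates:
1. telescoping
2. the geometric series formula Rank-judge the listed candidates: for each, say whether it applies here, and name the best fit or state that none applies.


Best approach: the geometric series formula — consecutive terms stand in a fixed index-free ratio — the geometric sum formula closes it.
- telescoping: writing out consecutive terms as given produces no pairwise cancellation.
- the geometric series formula — yes — fits the structure here.


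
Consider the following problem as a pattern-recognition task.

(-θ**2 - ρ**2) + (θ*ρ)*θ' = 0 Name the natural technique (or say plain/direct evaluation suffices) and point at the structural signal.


Technique: the homogeneous substitution — scaling ρ and θ together leaves the slope fixed — it depends only on θ/ρ, so substitute the ratio. A Bernoulli substitution is a fair alternative on this equation directly; the homogeneous reading takes it as given.


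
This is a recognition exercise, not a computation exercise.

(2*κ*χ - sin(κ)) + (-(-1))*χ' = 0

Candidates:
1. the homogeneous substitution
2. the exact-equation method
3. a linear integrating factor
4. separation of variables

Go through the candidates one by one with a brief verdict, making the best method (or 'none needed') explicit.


Best approach: a linear integrating factor — χ appears only to the first power with coefficient 2*κ — the classic integrating-factor setup.
- the homogeneous substitution — rescaling both variables together changes the slope, so no ratio substitution collapses it.
- the exact-equation method: the mixed-partials test fails on this split — it is not an exact differential as presented.
- a linear integrating factor — applies; the problem has the shape this method handles.
- separation of variables: the two dependences do not factor apart.


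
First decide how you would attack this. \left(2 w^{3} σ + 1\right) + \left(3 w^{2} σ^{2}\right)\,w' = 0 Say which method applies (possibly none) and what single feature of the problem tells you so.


Best approach: the exact-equation method — the cross partial derivatives of 2 w^{3} σ + 1 and 3 w^{2} σ^{2} agree, so the left side is the total differential of one potential in σ and w.


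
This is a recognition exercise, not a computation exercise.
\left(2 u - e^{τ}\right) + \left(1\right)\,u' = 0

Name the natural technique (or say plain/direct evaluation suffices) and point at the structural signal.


Diagnosis: a linear integrating factor — the equation is linear in u with coefficient 2; multiplying by the integrating factor exp(∫2) makes the left side a perfect derivative.


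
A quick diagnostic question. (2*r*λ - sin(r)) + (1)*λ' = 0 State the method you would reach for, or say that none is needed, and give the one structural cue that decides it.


Diagnosis: a linear integrating factor — linear in the unknown with genuine forcing: multiply through by the exponential of the integrated coefficient and the left side closes into one derivative.


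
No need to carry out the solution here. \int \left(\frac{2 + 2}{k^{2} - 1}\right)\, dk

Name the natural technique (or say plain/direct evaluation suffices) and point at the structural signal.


Diagnosis: partial fractions — once k^{2} - 1 is factored, each root contributes a simple-fraction term; integrate them one at a time.


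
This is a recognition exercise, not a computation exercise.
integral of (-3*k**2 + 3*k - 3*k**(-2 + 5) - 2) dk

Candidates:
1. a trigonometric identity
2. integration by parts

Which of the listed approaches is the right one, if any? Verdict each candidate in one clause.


Best approach: no special technique — every term is a constant multiple of a power of k; term-wise power-rule integration needs no preliminary transformation.
- a trigonometric identity — no sine or cosine appears, so there is nothing for a trigonometric identity to act on.
- integration by parts — parts would only shuffle a directly integrable integrand.


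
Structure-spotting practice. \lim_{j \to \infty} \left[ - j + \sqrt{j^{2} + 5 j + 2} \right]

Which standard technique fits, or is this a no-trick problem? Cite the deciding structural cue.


Technique: conjugate multiplication — divergence minus divergence hides a finite answer — expose it by pairing \sqrt{j^{2} + 5 j + 2} - j with its conjugate.


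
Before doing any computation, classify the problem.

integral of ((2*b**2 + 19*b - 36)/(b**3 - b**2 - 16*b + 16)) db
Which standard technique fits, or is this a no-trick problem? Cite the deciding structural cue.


Verdict: partial fractions — b**3 - b**2 - 16*b + 16 splits into linear pieces, so the quotient is a sum of simple fractions — decompose before integrating.


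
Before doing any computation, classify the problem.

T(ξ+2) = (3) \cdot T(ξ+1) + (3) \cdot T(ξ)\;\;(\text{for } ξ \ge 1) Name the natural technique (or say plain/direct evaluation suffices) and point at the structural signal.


Verdict: the characteristic-root method — shift-invariance with fixed coefficients calls for exponential trials; the characteristic polynomial finds every r^ξ.


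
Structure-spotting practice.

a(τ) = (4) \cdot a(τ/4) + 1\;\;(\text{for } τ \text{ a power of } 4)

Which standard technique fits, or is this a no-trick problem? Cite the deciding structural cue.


Best approach: the master substitution — the argument shrinks by the factor 4, so measure the index on a logarithmic scale and the recursion becomes a shift.


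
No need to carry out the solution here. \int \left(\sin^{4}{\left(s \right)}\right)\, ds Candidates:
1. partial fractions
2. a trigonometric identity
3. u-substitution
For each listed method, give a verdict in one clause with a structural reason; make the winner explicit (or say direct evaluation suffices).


Diagnosis: a trigonometric identity — \sin^{4}{\left(s \right)} is the textbook power-reduction case — identities first, antiderivatives second.
- partial fractions: there is no rational-function structure to decompose.
- a trigonometric identity — applies; the problem has the shape this method handles.
- u-substitution: no subexpression of the integrand serves as a whole-integral substitution inner — individual terms may offer their own, but none carries its derivative as a factor of the full integrand; a working change of variable would have to be constructed from outside the expression.


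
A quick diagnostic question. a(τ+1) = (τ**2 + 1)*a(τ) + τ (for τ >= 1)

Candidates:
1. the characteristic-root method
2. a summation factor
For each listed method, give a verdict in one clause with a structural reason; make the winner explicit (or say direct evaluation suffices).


Best approach: a summation factor — one step of memory with a weight τ**2 + 1 that changes as the index grows — the summation-factor construction is built for this.
- the characteristic-root method — the coefficients change with the index, which the root method cannot absorb.
- a summation factor — applies; the problem has the shape this method handles.


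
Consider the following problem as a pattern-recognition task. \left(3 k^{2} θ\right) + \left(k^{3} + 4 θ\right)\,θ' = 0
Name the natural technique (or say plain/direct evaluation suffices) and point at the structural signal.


Verdict: the exact-equation method — check exactness first: here it holds (3 k^{2} θ, k^{3} + 4 θ have matching cross partials), so no integrating factor is needed.


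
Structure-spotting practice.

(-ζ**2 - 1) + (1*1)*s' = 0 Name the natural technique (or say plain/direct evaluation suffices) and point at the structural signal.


Diagnosis: no special technique — with s absent the equation is not coupled at all: direct integration in ζ.


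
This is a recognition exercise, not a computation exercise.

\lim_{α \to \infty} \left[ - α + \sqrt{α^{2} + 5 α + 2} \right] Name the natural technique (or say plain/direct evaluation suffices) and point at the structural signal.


Verdict: conjugate multiplication — two divergent pieces with a minus sign between them and a radical in the mix: rationalize \sqrt{α^{2} + 5 α + 2} - α before any limit law applies.


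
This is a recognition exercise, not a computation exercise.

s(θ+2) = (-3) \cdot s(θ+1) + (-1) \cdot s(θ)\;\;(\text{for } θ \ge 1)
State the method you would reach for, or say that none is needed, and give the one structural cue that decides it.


Best approach: the characteristic-root method — try a geometric ansatz r^θ: constant coefficients turn the recurrence into one polynomial equation in r.


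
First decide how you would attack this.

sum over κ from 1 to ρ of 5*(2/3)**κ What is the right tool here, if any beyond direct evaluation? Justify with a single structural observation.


Diagnosis: the geometric series formula — consecutive terms stand in a fixed index-free ratio — the geometric sum formula closes it.


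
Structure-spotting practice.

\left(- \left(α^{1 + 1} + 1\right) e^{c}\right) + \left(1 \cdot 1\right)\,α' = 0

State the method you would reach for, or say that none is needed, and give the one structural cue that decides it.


Best approach: separation of variables — a product of single-variable factors, e^{c} and (α^{1 + 1} + 1) — the textbook separable form.


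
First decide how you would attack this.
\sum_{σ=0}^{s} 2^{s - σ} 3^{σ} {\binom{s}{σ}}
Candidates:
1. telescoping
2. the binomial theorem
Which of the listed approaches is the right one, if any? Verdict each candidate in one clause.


Technique: the binomial theorem — the summand is term σ of a binomial expansion in 3 and 2; the whole sum is a single power.
- telescoping: writing out consecutive terms as given produces no pairwise cancellation.
- the binomial theorem — a fit — the right tool for this form.


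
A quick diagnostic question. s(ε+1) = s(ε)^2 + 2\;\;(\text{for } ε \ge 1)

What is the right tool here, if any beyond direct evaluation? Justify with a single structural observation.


Verdict: no special technique — this one you iterate or analyze qualitatively: the nonlinearity defeats linear solution methods.


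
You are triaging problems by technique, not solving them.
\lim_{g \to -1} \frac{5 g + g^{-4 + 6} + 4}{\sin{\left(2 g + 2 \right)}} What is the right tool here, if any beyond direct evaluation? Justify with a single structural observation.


Method: l'Hôpital's rule (0/0) — plug in -1: top and bottom both hit zero, so differentiate each and retry. A first-order expansion at the point is an equally standard path; the rule packages it.


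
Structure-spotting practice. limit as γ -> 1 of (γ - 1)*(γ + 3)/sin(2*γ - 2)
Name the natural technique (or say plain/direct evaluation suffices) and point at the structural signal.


Method: l'Hôpital's rule (0/0) — numerator and denominator both vanish at 1 — a genuine 0/0 form, which is exactly when l'Hôpital applies. Expanding numerator and denominator to first order gives the same value — the rule automates exactly that.


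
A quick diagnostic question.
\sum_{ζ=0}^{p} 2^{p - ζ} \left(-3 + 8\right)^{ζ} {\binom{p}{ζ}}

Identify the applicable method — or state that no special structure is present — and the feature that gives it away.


Method: the binomial theorem — {\binom{p}{ζ}} weighting matched powers of (-3 + 8) and 2 is the expanded form of ((-3 + 8) + 2)^p — fold it back up.


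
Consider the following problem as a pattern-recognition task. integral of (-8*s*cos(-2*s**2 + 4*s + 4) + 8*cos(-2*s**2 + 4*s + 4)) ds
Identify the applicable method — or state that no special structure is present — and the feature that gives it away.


Verdict: u-substitution — collected, the integrand has one factor that is, up to a constant, the derivative of an inner expression the rest depends on — substitute for that inner expression.


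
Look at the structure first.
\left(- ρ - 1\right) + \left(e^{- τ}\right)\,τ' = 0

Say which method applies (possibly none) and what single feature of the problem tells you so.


Diagnosis: separation of variables — all dependence on the two variables factors apart, the defining separable shape. One could also solve this as an exact equation; with each coefficient in its own variable, separating is the same work with fewer steps.


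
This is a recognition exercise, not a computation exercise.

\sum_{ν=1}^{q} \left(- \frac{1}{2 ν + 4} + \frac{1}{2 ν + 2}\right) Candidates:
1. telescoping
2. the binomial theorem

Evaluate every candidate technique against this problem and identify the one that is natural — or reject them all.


Method: telescoping — consecutive terms evaluate one function at adjacent indices (\frac{1}{2 ν + 2} is its current value): one term's tail is the next term's head, so the chain collapses.
- telescoping — applies; the problem has the shape this method handles.
- the binomial theorem: there is no sum-raised-to-a-power identity hiding in these terms.


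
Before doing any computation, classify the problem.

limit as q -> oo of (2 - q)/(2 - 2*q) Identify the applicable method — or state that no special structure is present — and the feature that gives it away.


Best approach: dominant-term comparison — growth-rate triage: the leading powers of q decide the limit, everything else is noise. Differentiating the expression as a single quotient would eventually settle it as well; matching dominant growth settles it immediately.


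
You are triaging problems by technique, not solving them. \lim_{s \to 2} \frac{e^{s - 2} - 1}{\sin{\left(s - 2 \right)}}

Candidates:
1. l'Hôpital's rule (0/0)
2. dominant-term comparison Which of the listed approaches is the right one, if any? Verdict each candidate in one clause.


Diagnosis: l'Hôpital's rule (0/0) — plug in 2: top and bottom both hit zero, so differentiate each and retry. The standard small-argument limits would also carry it; the rule is the systematic route.
- l'Hôpital's rule (0/0) — yes, a natural case for it.
- dominant-term comparison: this is not a rational comparison of growth rates at infinity.


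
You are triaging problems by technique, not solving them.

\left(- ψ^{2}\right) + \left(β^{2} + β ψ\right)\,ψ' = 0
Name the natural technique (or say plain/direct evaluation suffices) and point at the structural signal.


Diagnosis: the homogeneous substitution — the slope is degree-zero homogeneous: the ratio substitution v = ψ/β collapses it. Suitably rearranged — at times with the variables' roles exchanged — this doubles as a Bernoulli equation; the homogeneous reading needs no such setup.


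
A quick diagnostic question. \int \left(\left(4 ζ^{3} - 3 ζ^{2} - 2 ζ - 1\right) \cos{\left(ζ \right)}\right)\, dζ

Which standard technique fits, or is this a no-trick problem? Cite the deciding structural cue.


Verdict: integration by parts — a polynomial 4 ζ^{3} - 3 ζ^{2} - 2 ζ - 1 against the kernel \cos{\left(ζ \right)} is the signature bounded-ladder case for integration by parts.


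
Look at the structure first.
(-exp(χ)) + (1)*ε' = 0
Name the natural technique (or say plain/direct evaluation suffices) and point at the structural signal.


Diagnosis: no special technique — the slope is a function of χ alone, so integrate both sides directly.


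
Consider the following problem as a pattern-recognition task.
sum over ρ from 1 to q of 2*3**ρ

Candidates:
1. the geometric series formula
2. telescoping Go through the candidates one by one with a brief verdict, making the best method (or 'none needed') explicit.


Method: the geometric series formula — check a ratio of consecutive terms: it is 3, independent of the index, so the geometric formula closes the sum.
- the geometric series formula: a fit — the right tool for this form.
- telescoping — the summand is not presented as a shifted difference — a telescoping rewrite may exist, but the displayed structure does not offer one.


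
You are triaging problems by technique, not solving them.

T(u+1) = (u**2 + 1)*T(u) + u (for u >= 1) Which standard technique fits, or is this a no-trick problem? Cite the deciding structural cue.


Method: a summation factor — one-term recursion with variable weight u**2 + 1 is solved by product normalization, not by root-finding.


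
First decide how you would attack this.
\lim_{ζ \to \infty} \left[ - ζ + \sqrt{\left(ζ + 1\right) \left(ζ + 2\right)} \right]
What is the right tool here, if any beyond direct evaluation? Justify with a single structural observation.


Best approach: conjugate multiplication — the ∞ − ∞ radical form is the exact trigger for the conjugate maneuver.


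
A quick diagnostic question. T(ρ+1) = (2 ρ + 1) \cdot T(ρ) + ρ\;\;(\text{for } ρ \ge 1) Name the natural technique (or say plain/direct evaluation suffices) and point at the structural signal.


Technique: a summation factor — an index-dependent multiplier 2 ρ + 1 rules out characteristic roots; a summation factor converts it to a pure difference.


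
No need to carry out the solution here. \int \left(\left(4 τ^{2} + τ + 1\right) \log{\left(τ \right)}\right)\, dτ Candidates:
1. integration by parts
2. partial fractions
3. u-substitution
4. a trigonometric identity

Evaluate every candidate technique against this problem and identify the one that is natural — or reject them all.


Technique: integration by parts — take \log{\left(τ \right)} as the piece to differentiate: what remains is a power-rule integral in disguise.
- integration by parts: yes — fits the structure here.
- partial fractions — the expression is not a ratio of polynomials that decomposes further.
- u-substitution: no subexpression of the integrand serves as a whole-integral substitution inner — individual terms may offer their own, but none carries its derivative as a factor of the full integrand; a working change of variable would have to be constructed from outside the expression.
- a trigonometric identity — with no trigonometric functions present, identity rewriting has no target.


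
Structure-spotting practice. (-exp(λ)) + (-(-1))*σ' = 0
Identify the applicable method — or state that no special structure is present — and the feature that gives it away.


Best approach: no special technique — the slope is a pure function of λ; integrate both sides and be done.


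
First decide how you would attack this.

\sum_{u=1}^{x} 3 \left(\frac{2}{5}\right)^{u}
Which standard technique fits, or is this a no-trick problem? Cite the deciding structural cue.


Best approach: the geometric series formula — each summand is the previous one scaled by \frac{2}{5}; that constant multiplier is itself the geometric structure.


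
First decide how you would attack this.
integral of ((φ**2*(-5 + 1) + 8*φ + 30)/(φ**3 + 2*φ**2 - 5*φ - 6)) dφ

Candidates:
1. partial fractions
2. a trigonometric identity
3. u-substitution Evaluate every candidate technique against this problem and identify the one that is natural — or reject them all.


Verdict: partial fractions — φ**3 + 2*φ**2 - 5*φ - 6 splits into linear pieces, so the quotient is a sum of simple fractions — decompose before integrating.
- partial fractions — yes, a natural case for it.
- a trigonometric identity — no sine or cosine appears, so there is nothing for a trigonometric identity to act on.
- u-substitution: no subexpression of the integrand serves as a whole-integral substitution inner — individual terms may offer their own, but none carries its derivative as a factor of the full integrand; a working change of variable would have to be constructed from outside the expression.
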